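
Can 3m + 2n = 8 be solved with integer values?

Step 1: Compute gcd(3, 2).
gcd(3, 2) = 1

Step 2: Check divisibility.
Does 1 divide 8? 8 = 1 x 8, so yes.

By the theorem on linear Diophantine equations, 3m + 2n = 8 has integer solutions if and only if gcd(3, 2) divides 8. Since 1 | 8, solutions exist.

Yes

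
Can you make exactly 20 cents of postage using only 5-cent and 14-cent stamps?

We need non-negative x, y with 5x + 14y = 20.
gcd(5, 14) = 1 divides 20, so integer solutions exist.
Search for a non-negative one: x = 4 gives 14y = 20 - 20 = 0, so y = 0.
Check: 5·4 + 14·0 = 20 ✓

Yes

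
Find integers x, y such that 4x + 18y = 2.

Step 1: Check solvability.
gcd(4, 18) = 2
Since 2 divides 2, solutions exist.

Step 2: Apply extended Euclidean algorithm to find gcd.
We find integers such that 4*x0 + 18*y0 = 2

Step 3: Scale the particular solution.
Multiply by 2/2 = 1:
x = -4, y = 1

Step 4: Verify.
4*(-4) + 18*(1) = 2 = 2 ✓

x = -4, y = 1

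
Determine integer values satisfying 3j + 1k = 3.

Step 1: Check solvability.
gcd(3, 1) = 1
Since 1 divides 3, solutions exist.

Step 2: Apply extended Euclidean algorithm to find gcd.
We find integers such that 3*x0 + 1*y0 = 1

Step 3: Scale the particular solution.
Multiply by 3/1 = 3:
j = 0, k = 3

Step 4: Verify.
3*(0) + 1*(3) = 3 = 3 ✓

j = 0, k = 3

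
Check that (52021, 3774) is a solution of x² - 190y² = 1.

Compute x² = 52021² = 2706184441
Compute 190y² = 190·3774² = 190·14243076 = 2706184440
x² - 190y² = 2706184441 - 2706184440 = 1
Since this equals 1, (52021, 3774) is a solution.

Yes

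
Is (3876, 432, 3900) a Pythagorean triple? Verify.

Compute a² + b² = 3876² + 432² = 15023376 + 186624 = 15210000
Compute c² = 3900² = 15210000
Since 15210000 = 15210000, confirmed.

Yes, it is a Pythagorean triple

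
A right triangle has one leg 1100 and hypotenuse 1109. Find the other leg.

a² = c² - b² = 1229881 - 1210000 = 19881
a = 141

141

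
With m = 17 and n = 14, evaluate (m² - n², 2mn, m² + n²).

a = m² - n² = 289 - 196 = 93
b = 2mn = 2·17·14 = 476
c = m² + n² = 289 + 196 = 485
Verify: 93² + 476² = 8649 + 226576 = 235225 = 485² ✓

(93, 476, 485)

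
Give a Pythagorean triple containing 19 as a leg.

We need the other leg and hypotenuse such that 19² + x² = c².
Take x = 180, c = 181: 19² + 180² = 361 + 32400 = 32761 = 181² ✓
Triple: (19, 180, 181)

(19, 180, 181)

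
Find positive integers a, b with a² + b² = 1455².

We need a² + b² = 1455² = 2117025.
Trying: 1449² + 132² = 2099601 + 17424 = 2117025 ✓

(1449, 132, 1455)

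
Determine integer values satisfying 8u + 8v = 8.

Step 1: Check solvability.
gcd(8, 8) = 8
Since 8 divides 8, solutions exist.

Step 2: Apply extended Euclidean algorithm to find gcd.
We find integers such that 8*x0 + 8*y0 = 8

Step 3: Scale the particular solution.
Multiply by 8/8 = 1:
u = 0, v = 1

Step 4: Verify.
8*(0) + 8*(1) = 8 = 8 ✓

u = 0, v = 1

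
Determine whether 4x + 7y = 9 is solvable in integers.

Step 1: Compute gcd(4, 7).
gcd(4, 7) = 1

Step 2: Check divisibility.
Does 1 divide 9? 9 = 1 x 9, so yes.

By the theorem on linear Diophantine equations, 4x + 7y = 9 has integer solutions if and only if gcd(4, 7) divides 9. Since 1 | 9, solutions exist.

Yes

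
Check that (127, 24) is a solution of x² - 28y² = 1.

Compute x² = 127² = 16129
Compute 28y² = 28·24² = 28·576 = 16128
x² - 28y² = 16129 - 16128 = 1
Since this equals 1, (127, 24) is a solution.

Yes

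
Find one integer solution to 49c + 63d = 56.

Step 1: Check solvability.
gcd(49, 63) = 7
Since 7 divides 56, solutions exist.

Step 2: Apply extended Euclidean algorithm to find gcd.
We find integers such that 49*x0 + 63*y0 = 7

Step 3: Scale the particular solution.
Multiply by 56/7 = 8:
c = 32, d = -24

Step 4: Verify.
49*(32) + 63*(-24) = 56 = 56 ✓

c = 32, d = -24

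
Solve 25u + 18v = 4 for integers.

Step 1: Check solvability.
gcd(25, 18) = 1
Since 1 divides 4, solutions exist.

Step 2: Apply extended Euclidean algorithm to find gcd.
We find integers such that 25*x0 + 18*y0 = 1

Step 3: Scale the particular solution.
Multiply by 4/1 = 4:
u = -20, v = 28

Step 4: Verify.
25*(-20) + 18*(28) = 4 = 4 ✓

u = -20, v = 28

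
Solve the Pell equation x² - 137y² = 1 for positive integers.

We seek the smallest positive integers (x, y) with x² - 137y² = 1, i.e., x² = 137y² + 1.
Try successive y values:
y = 1: x² = 137·1² + 1 = 138, not a perfect square
y = 2: x² = 137·2² + 1 = 549, not a perfect square
y = 3: x² = 137·3² + 1 = 1234, not a perfect square
... continuing the search (or via continued fractions) ...
y = 519712: x² = 137·519712² + 1 = 37003777123329, x = 6083073 ✓

Verify: 6083073² - 137·519712² = 37003777123329 - 37003777123328 = 1 ✓

x = 6083073, y = 519712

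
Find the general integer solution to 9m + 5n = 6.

Step 1: Compute gcd(9, 5) = 1.
Since 1 divides 6, solutions exist.

Step 2: Find a particular solution using extended Euclidean algorithm.
We get m₀ = -6, n₀ = 12.
Check: 9*-6 + 5*12 = 6 = 6 ✓

Step 3: Write the general solution.
m = -6 + (5/1)t = -6 + 5t
n = 12 - (9/1)t = 12 - 9t
for any integer t.

m = -6 + 5t, n = 12 - 9t for integer t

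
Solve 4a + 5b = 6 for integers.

Step 1: Check solvability.
gcd(4, 5) = 1
Since 1 divides 6, solutions exist.

Step 2: Apply extended Euclidean algorithm to find gcd.
We find integers such that 4*x0 + 5*y0 = 1

Step 3: Scale the particular solution.
Multiply by 6/1 = 6:
a = -6, b = 6

Step 4: Verify.
4*(-6) + 5*(6) = 6 = 6 ✓

a = -6, b = 6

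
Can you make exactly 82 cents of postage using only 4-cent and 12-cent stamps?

We need non-negative x, y with 4x + 12y = 82.
gcd(4, 12) = 4, and 4 does not divide 82.
No integer solutions exist, so certainly no non-negative ones.

No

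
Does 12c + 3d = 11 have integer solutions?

Step 1: Compute gcd(12, 3).
gcd(12, 3) = 3

Step 2: Check divisibility.
Does 3 divide 11? 11 = 3 x 3 + 2, so no.

By the theorem on linear Diophantine equations, 12c + 3d = 11 has integer solutions if and only if gcd(12, 3) divides 11. Since 3 does not divide 11, no solutions exist.

No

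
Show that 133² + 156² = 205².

Compute a² + b² = 133² + 156² = 17689 + 24336 = 42025
Compute c² = 205² = 42025
Since 42025 = 42025, confirmed.

Yes, it is a Pythagorean triple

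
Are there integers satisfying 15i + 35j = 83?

Step 1: Compute gcd(15, 35).
gcd(15, 35) = 5

Step 2: Check divisibility.
Does 5 divide 83? 83 = 5 x 16 + 3, so no.

By the theorem on linear Diophantine equations, 15i + 35j = 83 has integer solutions if and only if gcd(15, 35) divides 83. Since 5 does not divide 83, no solutions exist.

No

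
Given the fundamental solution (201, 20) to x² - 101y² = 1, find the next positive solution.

Solutions to x² - Dy² = 1 are generated by powers of (x₀ + y₀√D).
The next solution satisfies x₁ + y₁√101 = (x₀ + y₀√101)², giving:
x₁ = x₀² + 101y₀² = 201² + 101·20² = 40401 + 40400 = 80801
y₁ = 2x₀y₀ = 2·201·20 = 8040

Verify: 80801² - 101·8040² = 6528801601 - 6528801600 = 1 ✓

x = 80801, y = 8040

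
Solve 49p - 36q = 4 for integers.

Step 1: Check solvability.
gcd(49, 36) = 1
Since 1 divides 4, solutions exist.

Step 2: Apply extended Euclidean algorithm to find gcd.
We find integers such that 49*x0 + 36*y0 = 1

Step 3: Scale the particular solution.
Multiply by 4/1 = 4:
p = -44, q = -60

Step 4: Verify.
49*(-44) - 36*(-60) = 4 = 4 ✓

p = -44, q = -60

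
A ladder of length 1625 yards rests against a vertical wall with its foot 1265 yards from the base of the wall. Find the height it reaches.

The ladder, wall, and ground form a right triangle with hypotenuse 1625 and one leg 1265.
By the Pythagorean theorem: h² = 1625² - 1265² = 2640625 - 1600225 = 1040400
h = √1040400 = 1020 yards

1020 yards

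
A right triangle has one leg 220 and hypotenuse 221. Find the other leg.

a² = c² - b² = 48841 - 48400 = 441
a = 21

21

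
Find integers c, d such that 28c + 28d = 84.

Step 1: Check solvability.
gcd(28, 28) = 28
Since 28 divides 84, solutions exist.

Step 2: Apply extended Euclidean algorithm to find gcd.
We find integers such that 28*x0 + 28*y0 = 28

Step 3: Scale the particular solution.
Multiply by 84/28 = 3:
c = 0, d = 3

Step 4: Verify.
28*(0) + 28*(3) = 84 = 84 ✓

c = 0, d = 3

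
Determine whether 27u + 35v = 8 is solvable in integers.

Step 1: Compute gcd(27, 35).
gcd(27, 35) = 1

Step 2: Check divisibility.
Does 1 divide 8? 8 = 1 x 8, so yes.

By the theorem on linear Diophantine equations, 27u + 35v = 8 has integer solutions if and only if gcd(27, 35) divides 8. Since 1 | 8, solutions exist.

Yes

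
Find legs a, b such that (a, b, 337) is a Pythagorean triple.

We need a² + b² = 337² = 113569.
Trying: 175² + 288² = 30625 + 82944 = 113569 ✓

(175, 288, 337)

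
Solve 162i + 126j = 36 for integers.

Step 1: Check solvability.
gcd(162, 126) = 18
Since 18 divides 36, solutions exist.

Step 2: Apply extended Euclidean algorithm to find gcd.
We find integers such that 162*x0 + 126*y0 = 18

Step 3: Scale the particular solution.
Multiply by 36/18 = 2:
i = -6, j = 8

Step 4: Verify.
162*(-6) + 126*(8) = 36 = 36 ✓

i = -6, j = 8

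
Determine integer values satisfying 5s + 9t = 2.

Step 1: Check solvability.
gcd(5, 9) = 1
Since 1 divides 2, solutions exist.

Step 2: Apply extended Euclidean algorithm to find gcd.
We find integers such that 5*x0 + 9*y0 = 1

Step 3: Scale the particular solution.
Multiply by 2/1 = 2:
s = 4, t = -2

Step 4: Verify.
5*(4) + 9*(-2) = 2 = 2 ✓

s = 4, t = -2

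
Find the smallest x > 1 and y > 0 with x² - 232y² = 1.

We seek the smallest positive integers (x, y) with x² - 232y² = 1, i.e., x² = 232y² + 1.
Try successive y values:
y = 1: x² = 232·1² + 1 = 233, not a perfect square
y = 2: x² = 232·2² + 1 = 929, not a perfect square
y = 3: x² = 232·3² + 1 = 2089, not a perfect square
... continuing the search (or via continued fractions) ...
y = 1287: x² = 232·1287² + 1 = 384277609, x = 19603 ✓

Verify: 19603² - 232·1287² = 384277609 - 384277608 = 1 ✓

x = 19603, y = 1287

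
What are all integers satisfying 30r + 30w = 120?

Step 1: Compute gcd(30, 30) = 30.
Since 30 divides 120, solutions exist.

Step 2: Find a particular solution using extended Euclidean algorithm.
We get r₀ = 0, w₀ = 4.
Check: 30*0 + 30*4 = 120 = 120 ✓

Step 3: Write the general solution.
r = 0 + (30/30)t = 0 + 1t
w = 4 - (30/30)t = 4 - 1t
for any integer t.

r = 0 + 1t, w = 4 - 1t for integer t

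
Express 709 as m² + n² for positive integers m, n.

We need to find integers m, n > 0 such that m² + n² = 709.
Trying m = 15: n² = 709 - 15² = 709 - 225 = 484
n = 22
Check: 15² + 22² = 225 + 484 = 709 ✓

709 = 15² + 22²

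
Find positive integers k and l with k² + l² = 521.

We need to find integers k, l > 0 such that k² + l² = 521.
Trying k = 11: l² = 521 - 11² = 521 - 121 = 400
l = 20
Check: 11² + 20² = 121 + 400 = 521 ✓

521 = 11² + 20²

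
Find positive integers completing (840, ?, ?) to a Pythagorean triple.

We need the other leg and hypotenuse such that 840² + x² = c².
Take x = 704, c = 1096: 840² + 704² = 705600 + 495616 = 1201216 = 1096² ✓
Triple: (840, 704, 1096)

(840, 704, 1096)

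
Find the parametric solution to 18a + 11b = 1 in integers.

Step 1: Compute gcd(18, 11) = 1.
Since 1 divides 1, solutions exist.

Step 2: Find a particular solution using extended Euclidean algorithm.
We get a₀ = -3, b₀ = 5.
Check: 18*-3 + 11*5 = 1 = 1 ✓

Step 3: Write the general solution.
a = -3 + (11/1)t = -3 + 11t
b = 5 - (18/1)t = 5 - 18t
for any integer t.

a = -3 + 11t, b = 5 - 18t for integer t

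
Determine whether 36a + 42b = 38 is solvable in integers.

Step 1: Compute gcd(36, 42).
gcd(36, 42) = 6

Step 2: Check divisibility.
Does 6 divide 38? 38 = 6 x 6 + 2, so no.

By the theorem on linear Diophantine equations, 36a + 42b = 38 has integer solutions if and only if gcd(36, 42) divides 38. Since 6 does not divide 38, no solutions exist.

No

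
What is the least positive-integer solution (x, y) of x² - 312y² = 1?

We seek the smallest positive integers (x, y) with x² - 312y² = 1, i.e., x² = 312y² + 1.
Try successive y values:
y = 1: x² = 312·1² + 1 = 313, not a perfect square
y = 2: x² = 312·2² + 1 = 1249, not a perfect square
y = 3: x² = 312·3² + 1 = 2809, x = 53 ✓

Verify: 53² - 312·3² = 2809 - 2808 = 1 ✓

x = 53, y = 3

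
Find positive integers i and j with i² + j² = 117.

We need to find integers i, j > 0 such that i² + j² = 117.
Trying i = 6: j² = 117 - 6² = 117 - 36 = 81
j = 9
Check: 6² + 9² = 36 + 81 = 117 ✓

117 = 6² + 9²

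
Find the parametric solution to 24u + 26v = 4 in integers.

Step 1: Compute gcd(24, 26) = 2.
Since 2 divides 4, solutions exist.

Step 2: Find a particular solution using extended Euclidean algorithm.
We get u₀ = -2, v₀ = 2.
Check: 24*-2 + 26*2 = 4 = 4 ✓

Step 3: Write the general solution.
u = -2 + (26/2)t = -2 + 13t
v = 2 - (24/2)t = 2 - 12t
for any integer t.

u = -2 + 13t, v = 2 - 12t for integer t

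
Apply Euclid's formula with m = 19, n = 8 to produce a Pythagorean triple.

a = m² - n² = 19² - 8² = 361 - 64 = 297
b = 2mn = 2·19·8 = 304
c = m² + n² = 361 + 64 = 425
Verify: 297² + 304² = 88209 + 92416 = 180625 = 425² ✓

(297, 304, 425)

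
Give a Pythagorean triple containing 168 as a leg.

We need the other leg and hypotenuse such that 168² + x² = c².
Take x = 95, c = 193: 168² + 95² = 28224 + 9025 = 37249 = 193² ✓
Triple: (95, 168, 193)

(95, 168, 193)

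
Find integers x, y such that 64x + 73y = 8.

Step 1: Check solvability.
gcd(64, 73) = 1
Since 1 divides 8, solutions exist.

Step 2: Apply extended Euclidean algorithm to find gcd.
We find integers such that 64*x0 + 73*y0 = 1

Step 3: Scale the particular solution.
Multiply by 8/1 = 8:
x = 64, y = -56

Step 4: Verify.
64*(64) + 73*(-56) = 8 = 8 ✓

x = 64, y = -56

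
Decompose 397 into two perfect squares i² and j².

We need to find integers i, j > 0 such that i² + j² = 397.
Trying i = 6: j² = 397 - 6² = 397 - 36 = 361
j = 19
Check: 6² + 19² = 36 + 361 = 397 ✓

397 = 6² + 19²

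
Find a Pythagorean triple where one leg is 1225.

We need the other leg and hypotenuse such that 1225² + x² = c².
Take x = 2016, c = 2359: 1225² + 2016² = 1500625 + 4064256 = 5564881 = 2359² ✓
Triple: (1225, 2016, 2359)

(1225, 2016, 2359)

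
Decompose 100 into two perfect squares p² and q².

We need to find integers p, q > 0 such that p² + q² = 100.
Trying p = 6: q² = 100 - 6² = 100 - 36 = 64
q = 8
Check: 6² + 8² = 36 + 64 = 100 ✓

100 = 6² + 8²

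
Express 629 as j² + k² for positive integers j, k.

We need to find integers j, k > 0 such that j² + k² = 629.
Trying j = 2: k² = 629 - 2² = 629 - 4 = 625
k = 25
Check: 2² + 25² = 4 + 625 = 629 ✓

629 = 2² + 25²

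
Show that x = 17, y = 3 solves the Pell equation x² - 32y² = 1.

Compute x² = 17² = 289
Compute 32y² = 32·3² = 32·9 = 288
x² - 32y² = 289 - 288 = 1
Since this equals 1, (17, 3) is a solution.

Yes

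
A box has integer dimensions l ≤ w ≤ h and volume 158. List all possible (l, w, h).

Iterate l from 1 to ⌊158^(1/3)⌋. For each l dividing 158, iterate w ≥ l with w dividing 158/l, and set h = 158/(l·w).
Triples found (2): (1×1×158), (1×2×79)

(1×1×158), (1×2×79)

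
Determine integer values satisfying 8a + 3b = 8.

Step 1: Check solvability.
gcd(8, 3) = 1
Since 1 divides 8, solutions exist.

Step 2: Apply extended Euclidean algorithm to find gcd.
We find integers such that 8*x0 + 3*y0 = 1

Step 3: Scale the particular solution.
Multiply by 8/1 = 8:
a = -8, b = 24

Step 4: Verify.
8*(-8) + 3*(24) = 8 = 8 ✓

a = -8, b = 24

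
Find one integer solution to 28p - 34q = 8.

Step 1: Check solvability.
gcd(28, 34) = 2
Since 2 divides 8, solutions exist.

Step 2: Apply extended Euclidean algorithm to find gcd.
We find integers such that 28*x0 + 34*y0 = 2

Step 3: Scale the particular solution.
Multiply by 8/2 = 4:
p = -24, q = -20

Step 4: Verify.
28*(-24) - 34*(-20) = 8 = 8 ✓

p = -24, q = -20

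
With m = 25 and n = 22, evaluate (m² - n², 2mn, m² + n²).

a = m² - n² = 625 - 484 = 141
b = 2mn = 2·25·22 = 1100
c = m² + n² = 625 + 484 = 1109
Verify: 141² + 1100² = 19881 + 1210000 = 1229881 = 1109² ✓

(141, 1100, 1109)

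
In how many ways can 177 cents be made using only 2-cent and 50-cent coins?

We need non-negative integers (x, y) with 2x + 50y = 177.
For each x from 0 to 88, check if (177 - 2x) is a non-negative multiple of 50.
Solutions (x, y): none
Count: 0

0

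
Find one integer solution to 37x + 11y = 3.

Step 1: Check solvability.
gcd(37, 11) = 1
Since 1 divides 3, solutions exist.

Step 2: Apply extended Euclidean algorithm to find gcd.
We find integers such that 37*x0 + 11*y0 = 1

Step 3: Scale the particular solution.
Multiply by 3/1 = 3:
x = 9, y = -30

Step 4: Verify.
37*(9) + 11*(-30) = 3 = 3 ✓

x = 9, y = -30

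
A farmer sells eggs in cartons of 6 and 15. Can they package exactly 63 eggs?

We need non-negative a, b with 6a + 15b = 63.
gcd(6, 15) = 3 divides 63.
Try a = 3: 15b = 63 - 18 = 45, so b = 3.
One way: 3 cartons of 6 and 3 cartons of 15.

Yes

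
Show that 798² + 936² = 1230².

Compute a² + b² = 798² + 936² = 636804 + 876096 = 1512900
Compute c² = 1230² = 1512900
Since 1512900 = 1512900, confirmed.

Yes, it is a Pythagorean triple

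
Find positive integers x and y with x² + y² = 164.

We need to find integers x, y > 0 such that x² + y² = 164.
Trying x = 8: y² = 164 - 8² = 164 - 64 = 100
y = 10
Check: 8² + 10² = 64 + 100 = 164 ✓

164 = 8² + 10²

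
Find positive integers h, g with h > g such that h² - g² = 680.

Factor: h² - g² = (h+g)(h-g) = 680.
We need two factors of 680 with the same parity.
Use h+g = 340 and h-g = 2 (product 340·2 = 680).
Adding: 2h = 342, so h = 171.
Subtracting: 2g = 338, so g = 169.
Check: 171² - 169² = 29241 - 28561 = 680 ✓

h = 171, g = 169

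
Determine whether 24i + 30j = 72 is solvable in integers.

Step 1: Compute gcd(24, 30).
gcd(24, 30) = 6

Step 2: Check divisibility.
Does 6 divide 72? 72 = 6 x 12, so yes.

By the theorem on linear Diophantine equations, 24i + 30j = 72 has integer solutions if and only if gcd(24, 30) divides 72. Since 6 | 72, solutions exist.

Yes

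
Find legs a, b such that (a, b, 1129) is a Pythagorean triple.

We need a² + b² = 1129² = 1274641.
Trying: 329² + 1080² = 108241 + 1166400 = 1274641 ✓

(329, 1080, 1129)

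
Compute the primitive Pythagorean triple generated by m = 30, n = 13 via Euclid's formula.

a = m² - n² = 900 - 169 = 731
b = 2mn = 2·30·13 = 780
c = m² + n² = 900 + 169 = 1069
Verify: 731² + 780² = 534361 + 608400 = 1142761 = 1069² ✓

(731, 780, 1069)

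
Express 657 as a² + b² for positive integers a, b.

We need to find integers a, b > 0 such that a² + b² = 657.
Trying a = 9: b² = 657 - 9² = 657 - 81 = 576
b = 24
Check: 9² + 24² = 81 + 576 = 657 ✓

657 = 9² + 24²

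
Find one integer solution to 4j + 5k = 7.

Step 1: Check solvability.
gcd(4, 5) = 1
Since 1 divides 7, solutions exist.

Step 2: Apply extended Euclidean algorithm to find gcd.
We find integers such that 4*x0 + 5*y0 = 1

Step 3: Scale the particular solution.
Multiply by 7/1 = 7:
j = -7, k = 7

Step 4: Verify.
4*(-7) + 5*(7) = 7 = 7 ✓

j = -7, k = 7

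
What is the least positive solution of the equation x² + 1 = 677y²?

We need x² = 677y² - 1. Try successive y:
y = 1: x² = 677·1² - 1 = 676 = 26² ✓
Check: 26² - 677·1² = 676 - 677 = -1 ✓

x = 26, y = 1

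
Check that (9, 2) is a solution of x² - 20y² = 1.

Compute x² = 9² = 81
Compute 20y² = 20·2² = 20·4 = 80
x² - 20y² = 81 - 80 = 1
Since this equals 1, (9, 2) is a solution.

Yes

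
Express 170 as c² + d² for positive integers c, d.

We need to find integers c, d > 0 such that c² + d² = 170.
Trying c = 1: d² = 170 - 1² = 170 - 1 = 169
d = 13
Check: 1² + 13² = 1 + 169 = 170 ✓

170 = 1² + 13²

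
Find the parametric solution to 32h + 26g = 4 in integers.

Step 1: Compute gcd(32, 26) = 2.
Since 2 divides 4, solutions exist.

Step 2: Find a particular solution using extended Euclidean algorithm.
We get h₀ = -8, g₀ = 10.
Check: 32*-8 + 26*10 = 4 = 4 ✓

Step 3: Write the general solution.
h = -8 + (26/2)t = -8 + 13t
g = 10 - (32/2)t = 10 - 16t
for any integer t.

h = -8 + 13t, g = 10 - 16t for integer t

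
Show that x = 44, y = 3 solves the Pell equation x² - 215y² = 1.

Compute x² = 44² = 1936
Compute 215y² = 215·3² = 215·9 = 1935
x² - 215y² = 1936 - 1935 = 1
Since this equals 1, (44, 3) is a solution.

Yes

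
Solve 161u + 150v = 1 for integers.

Step 1: Check solvability.
gcd(161, 150) = 1
Since 1 divides 1, solutions exist.

Step 2: Apply extended Euclidean algorithm to find gcd.
We find integers such that 161*x0 + 150*y0 = 1

Step 3: Scale the particular solution.
Multiply by 1/1 = 1:
u = 41, v = -44

Step 4: Verify.
161*(41) + 150*(-44) = 1 = 1 ✓

u = 41, v = -44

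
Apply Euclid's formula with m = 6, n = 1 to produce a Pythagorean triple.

a = m² - n² = 6² - 1² = 36 - 1 = 35
b = 2mn = 2·6·1 = 12
c = m² + n² = 36 + 1 = 37
Verify: 35² + 12² = 1225 + 144 = 1369 = 37² ✓

(35, 12, 37)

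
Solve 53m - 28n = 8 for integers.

Step 1: Check solvability.
gcd(53, 28) = 1
Since 1 divides 8, solutions exist.

Step 2: Apply extended Euclidean algorithm to find gcd.
We find integers such that 53*x0 + 28*y0 = 1

Step 3: Scale the particular solution.
Multiply by 8/1 = 8:
m = 72, n = 136

Step 4: Verify.
53*(72) - 28*(136) = 8 = 8 ✓

m = 72, n = 136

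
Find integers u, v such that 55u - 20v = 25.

Step 1: Check solvability.
gcd(55, 20) = 5
Since 5 divides 25, solutions exist.

Step 2: Apply extended Euclidean algorithm to find gcd.
We find integers such that 55*x0 + 20*y0 = 5

Step 3: Scale the particular solution.
Multiply by 25/5 = 5:
u = -5, v = -15

Step 4: Verify.
55*(-5) - 20*(-15) = 25 = 25 ✓

u = -5, v = -15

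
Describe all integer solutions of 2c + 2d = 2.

Step 1: Compute gcd(2, 2) = 2.
Since 2 divides 2, solutions exist.

Step 2: Find a particular solution using extended Euclidean algorithm.
We get c₀ = 0, d₀ = 1.
Check: 2*0 + 2*1 = 2 = 2 ✓

Step 3: Write the general solution.
c = 0 + (2/2)t = 0 + 1t
d = 1 - (2/2)t = 1 - 1t
for any integer t.

c = 0 + 1t, d = 1 - 1t for integer t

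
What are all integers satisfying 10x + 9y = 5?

Step 1: Compute gcd(10, 9) = 1.
Since 1 divides 5, solutions exist.

Step 2: Find a particular solution using extended Euclidean algorithm.
We get x₀ = 5, y₀ = -5.
Check: 10*5 + 9*-5 = 5 = 5 ✓

Step 3: Write the general solution.
x = 5 + (9/1)t = 5 + 9t
y = -5 - (10/1)t = -5 - 10t
for any integer t.

x = 5 + 9t, y = -5 - 10t for integer t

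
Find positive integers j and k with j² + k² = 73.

We need to find integers j, k > 0 such that j² + k² = 73.
Trying j = 3: k² = 73 - 3² = 73 - 9 = 64
k = 8
Check: 3² + 8² = 9 + 64 = 73 ✓

73 = 3² + 8²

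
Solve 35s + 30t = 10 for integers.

Step 1: Check solvability.
gcd(35, 30) = 5
Since 5 divides 10, solutions exist.

Step 2: Apply extended Euclidean algorithm to find gcd.
We find integers such that 35*x0 + 30*y0 = 5

Step 3: Scale the particular solution.
Multiply by 10/5 = 2:
s = 2, t = -2

Step 4: Verify.
35*(2) + 30*(-2) = 10 = 10 ✓

s = 2, t = -2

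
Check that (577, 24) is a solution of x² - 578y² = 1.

Compute x² = 577² = 332929
Compute 578y² = 578·24² = 578·576 = 332928
x² - 578y² = 332929 - 332928 = 1
Since this equals 1, (577, 24) is a solution.

Yes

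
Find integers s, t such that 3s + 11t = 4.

Step 1: Check solvability.
gcd(3, 11) = 1
Since 1 divides 4, solutions exist.

Step 2: Apply extended Euclidean algorithm to find gcd.
We find integers such that 3*x0 + 11*y0 = 1

Step 3: Scale the particular solution.
Multiply by 4/1 = 4:
s = 16, t = -4

Step 4: Verify.
3*(16) + 11*(-4) = 4 = 4 ✓

s = 16, t = -4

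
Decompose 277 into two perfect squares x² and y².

We need to find integers x, y > 0 such that x² + y² = 277.
Trying x = 9: y² = 277 - 9² = 277 - 81 = 196
y = 14
Check: 9² + 14² = 81 + 196 = 277 ✓

277 = 9² + 14²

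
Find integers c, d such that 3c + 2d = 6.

Step 1: Check solvability.
gcd(3, 2) = 1
Since 1 divides 6, solutions exist.

Step 2: Apply extended Euclidean algorithm to find gcd.
We find integers such that 3*x0 + 2*y0 = 1

Step 3: Scale the particular solution.
Multiply by 6/1 = 6:
c = 6, d = -6

Step 4: Verify.
3*(6) + 2*(-6) = 6 = 6 ✓

c = 6, d = -6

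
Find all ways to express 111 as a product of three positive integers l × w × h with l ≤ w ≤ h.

Iterate l from 1 to ⌊111^(1/3)⌋. For each l dividing 111, iterate w ≥ l with w dividing 111/l, and set h = 111/(l·w).
Triples found (2): (1×1×111), (1×3×37)

(1×1×111), (1×3×37)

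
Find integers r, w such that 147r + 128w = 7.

Step 1: Check solvability.
gcd(147, 128) = 1
Since 1 divides 7, solutions exist.

Step 2: Apply extended Euclidean algorithm to find gcd.
We find integers such that 147*x0 + 128*y0 = 1

Step 3: Scale the particular solution.
Multiply by 7/1 = 7:
r = 189, w = -217

Step 4: Verify.
147*(189) + 128*(-217) = 7 = 7 ✓

r = 189, w = -217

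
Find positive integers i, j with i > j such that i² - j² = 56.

Factor: i² - j² = (i+j)(i-j) = 56.
We need two factors of 56 with the same parity.
Use i+j = 28 and i-j = 2 (product 28·2 = 56).
Adding: 2i = 30, so i = 15.
Subtracting: 2j = 26, so j = 13.
Check: 15² - 13² = 225 - 169 = 56 ✓

i = 15, j = 13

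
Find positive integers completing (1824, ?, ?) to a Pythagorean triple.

We need the other leg and hypotenuse such that 1824² + x² = c².
Take x = 2600, c = 3176: 1824² + 2600² = 3326976 + 6760000 = 10086976 = 3176² ✓
Triple: (2600, 1824, 3176)

(2600, 1824, 3176)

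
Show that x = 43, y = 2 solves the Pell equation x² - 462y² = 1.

Compute x² = 43² = 1849
Compute 462y² = 462·2² = 462·4 = 1848
x² - 462y² = 1849 - 1848 = 1
Since this equals 1, (43, 2) is a solution.

Yes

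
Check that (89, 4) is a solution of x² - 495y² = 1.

Compute x² = 89² = 7921
Compute 495y² = 495·4² = 495·16 = 7920
x² - 495y² = 7921 - 7920 = 1
Since this equals 1, (89, 4) is a solution.

Yes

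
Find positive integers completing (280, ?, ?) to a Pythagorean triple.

We need the other leg and hypotenuse such that 280² + x² = c².
Take x = 351, c = 449: 280² + 351² = 78400 + 123201 = 201601 = 449² ✓
Triple: (351, 280, 449)

(351, 280, 449)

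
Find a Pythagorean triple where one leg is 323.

We need the other leg and hypotenuse such that 323² + x² = c².
Take x = 36, c = 325: 323² + 36² = 104329 + 1296 = 105625 = 325² ✓
Triple: (323, 36, 325)

(323, 36, 325)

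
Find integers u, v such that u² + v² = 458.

We need to find integers u, v > 0 such that u² + v² = 458.
Trying u = 13: v² = 458 - 13² = 458 - 169 = 289
v = 17
Check: 13² + 17² = 169 + 289 = 458 ✓

458 = 13² + 17²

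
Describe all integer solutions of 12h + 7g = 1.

Step 1: Compute gcd(12, 7) = 1.
Since 1 divides 1, solutions exist.

Step 2: Find a particular solution using extended Euclidean algorithm.
We get h₀ = 3, g₀ = -5.
Check: 12*3 + 7*-5 = 1 = 1 ✓

Step 3: Write the general solution.
h = 3 + (7/1)t = 3 + 7t
g = -5 - (12/1)t = -5 - 12t
for any integer t.

h = 3 + 7t, g = -5 - 12t for integer t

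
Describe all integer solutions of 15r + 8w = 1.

Step 1: Compute gcd(15, 8) = 1.
Since 1 divides 1, solutions exist.

Step 2: Find a particular solution using extended Euclidean algorithm.
We get r₀ = -1, w₀ = 2.
Check: 15*-1 + 8*2 = 1 = 1 ✓

Step 3: Write the general solution.
r = -1 + (8/1)t = -1 + 8t
w = 2 - (15/1)t = 2 - 15t
for any integer t.

r = -1 + 8t, w = 2 - 15t for integer t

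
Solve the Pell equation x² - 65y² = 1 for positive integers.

We seek the smallest positive integers (x, y) with x² - 65y² = 1, i.e., x² = 65y² + 1.
Try successive y values:
y = 1: x² = 65·1² + 1 = 66, not a perfect square
y = 2: x² = 65·2² + 1 = 261, not a perfect square
y = 3: x² = 65·3² + 1 = 586, not a perfect square
... continuing the search (or via continued fractions) ...
y = 16: x² = 65·16² + 1 = 16641, x = 129 ✓

Verify: 129² - 65·16² = 16641 - 16640 = 1 ✓

x = 129, y = 16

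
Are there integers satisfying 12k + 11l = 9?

Step 1: Compute gcd(12, 11).
gcd(12, 11) = 1

Step 2: Check divisibility.
Does 1 divide 9? 9 = 1 x 9, so yes.

By the theorem on linear Diophantine equations, 12k + 11l = 9 has integer solutions if and only if gcd(12, 11) divides 9. Since 1 | 9, solutions exist.

Yes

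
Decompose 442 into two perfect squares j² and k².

We need to find integers j, k > 0 such that j² + k² = 442.
Trying j = 1: k² = 442 - 1² = 442 - 1 = 441
k = 21
Check: 1² + 21² = 1 + 441 = 442 ✓

442 = 1² + 21²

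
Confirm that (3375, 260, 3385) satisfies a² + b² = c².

Compute a² + b² = 3375² + 260² = 11390625 + 67600 = 11458225
Compute c² = 3385² = 11458225
Since 11458225 = 11458225, confirmed.

Yes, it is a Pythagorean triple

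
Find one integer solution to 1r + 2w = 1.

Step 1: Check solvability.
gcd(1, 2) = 1
Since 1 divides 1, solutions exist.

Step 2: Apply extended Euclidean algorithm to find gcd.
We find integers such that 1*x0 + 2*y0 = 1

Step 3: Scale the particular solution.
Multiply by 1/1 = 1:
r = 1, w = 0

Step 4: Verify.
1*(1) + 2*(0) = 1 = 1 ✓

r = 1, w = 0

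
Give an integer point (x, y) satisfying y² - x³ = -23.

Try small integer x values and check whether x³ - 23 is a perfect square.
x = 3: x³ - 23 = 3³ - 23 = 27 - 23 = 4
Is 4 a perfect square? 2² = 4 ✓
So (x, y) = (3, -2) is a solution.

x = 3, y = -2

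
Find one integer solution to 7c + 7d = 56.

Step 1: Check solvability.
gcd(7, 7) = 7
Since 7 divides 56, solutions exist.

Step 2: Apply extended Euclidean algorithm to find gcd.
We find integers such that 7*x0 + 7*y0 = 7

Step 3: Scale the particular solution.
Multiply by 56/7 = 8:
c = 0, d = 8

Step 4: Verify.
7*(0) + 7*(8) = 56 = 56 ✓

c = 0, d = 8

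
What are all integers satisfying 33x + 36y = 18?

Step 1: Compute gcd(33, 36) = 3.
Since 3 divides 18, solutions exist.

Step 2: Find a particular solution using extended Euclidean algorithm.
We get x₀ = -6, y₀ = 6.
Check: 33*-6 + 36*6 = 18 = 18 ✓

Step 3: Write the general solution.
x = -6 + (36/3)t = -6 + 12t
y = 6 - (33/3)t = 6 - 11t
for any integer t.

x = -6 + 12t, y = 6 - 11t for integer t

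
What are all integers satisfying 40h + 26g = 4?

Step 1: Compute gcd(40, 26) = 2.
Since 2 divides 4, solutions exist.

Step 2: Find a particular solution using extended Euclidean algorithm.
We get h₀ = 4, g₀ = -6.
Check: 40*4 + 26*-6 = 4 = 4 ✓

Step 3: Write the general solution.
h = 4 + (26/2)t = 4 + 13t
g = -6 - (40/2)t = -6 - 20t
for any integer t.

h = 4 + 13t, g = -6 - 20t for integer t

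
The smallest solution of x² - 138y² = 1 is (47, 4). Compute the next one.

Solutions to x² - Dy² = 1 are generated by powers of (x₀ + y₀√D).
The next solution satisfies x₁ + y₁√138 = (x₀ + y₀√138)², giving:
x₁ = x₀² + 138y₀² = 47² + 138·4² = 2209 + 2208 = 4417
y₁ = 2x₀y₀ = 2·47·4 = 376

Verify: 4417² - 138·376² = 19509889 - 19509888 = 1 ✓

x = 4417, y = 376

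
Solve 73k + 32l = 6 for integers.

Step 1: Check solvability.
gcd(73, 32) = 1
Since 1 divides 6, solutions exist.

Step 2: Apply extended Euclidean algorithm to find gcd.
We find integers such that 73*x0 + 32*y0 = 1

Step 3: Scale the particular solution.
Multiply by 6/1 = 6:
k = -42, l = 96

Step 4: Verify.
73*(-42) + 32*(96) = 6 = 6 ✓

k = -42, l = 96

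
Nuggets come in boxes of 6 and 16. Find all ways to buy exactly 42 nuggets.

We need non-negative integers (x, y) with 6x + 16y = 42.
For each x in 0..7, check if 42 - 6x is a non-negative multiple of 16.
x = 7: 16y = 0, y = 0 ✓

(7 boxes of 6, 0 boxes of 16)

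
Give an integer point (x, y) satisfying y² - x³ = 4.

Try small integer x values and check whether x³ + 4 is a perfect square.
x = 0: x³ + 4 = 0³ + 4 = 0 + 4 = 4
Is 4 a perfect square? 2² = 4 ✓
So (x, y) = (0, -2) is a solution.

x = 0, y = -2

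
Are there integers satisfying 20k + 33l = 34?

Step 1: Compute gcd(20, 33).
gcd(20, 33) = 1

Step 2: Check divisibility.
Does 1 divide 34? 34 = 1 x 34, so yes.

By the theorem on linear Diophantine equations, 20k + 33l = 34 has integer solutions if and only if gcd(20, 33) divides 34. Since 1 | 34, solutions exist.

Yes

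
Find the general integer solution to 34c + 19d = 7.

Step 1: Compute gcd(34, 19) = 1.
Since 1 divides 7, solutions exist.

Step 2: Find a particular solution using extended Euclidean algorithm.
We get c₀ = -35, d₀ = 63.
Check: 34*-35 + 19*63 = 7 = 7 ✓

Step 3: Write the general solution.
c = -35 + (19/1)t = -35 + 19t
d = 63 - (34/1)t = 63 - 34t
for any integer t.

c = -35 + 19t, d = 63 - 34t for integer t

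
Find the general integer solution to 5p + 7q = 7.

Step 1: Compute gcd(5, 7) = 1.
Since 1 divides 7, solutions exist.

Step 2: Find a particular solution using extended Euclidean algorithm.
We get p₀ = 21, q₀ = -14.
Check: 5*21 + 7*-14 = 7 = 7 ✓

Step 3: Write the general solution.
p = 21 + (7/1)t = 21 + 7t
q = -14 - (5/1)t = -14 - 5t
for any integer t.

p = 21 + 7t, q = -14 - 5t for integer t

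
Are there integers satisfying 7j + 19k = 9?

Step 1: Compute gcd(7, 19).
gcd(7, 19) = 1

Step 2: Check divisibility.
Does 1 divide 9? 9 = 1 x 9, so yes.

By the theorem on linear Diophantine equations, 7j + 19k = 9 has integer solutions if and only if gcd(7, 19) divides 9. Since 1 | 9, solutions exist.

Yes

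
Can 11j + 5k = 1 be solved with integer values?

Step 1: Compute gcd(11, 5).
gcd(11, 5) = 1

Step 2: Check divisibility.
Does 1 divide 1? 1 = 1 x 1, so yes.

By the theorem on linear Diophantine equations, 11j + 5k = 1 has integer solutions if and only if gcd(11, 5) divides 1. Since 1 | 1, solutions exist.

Yes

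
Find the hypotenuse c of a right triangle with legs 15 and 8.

c² = a² + b² = 15² + 8² = 225 + 64 = 289
c = 17

17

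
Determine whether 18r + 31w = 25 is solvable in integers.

Step 1: Compute gcd(18, 31).
gcd(18, 31) = 1

Step 2: Check divisibility.
Does 1 divide 25? 25 = 1 x 25, so yes.

By the theorem on linear Diophantine equations, 18r + 31w = 25 has integer solutions if and only if gcd(18, 31) divides 25. Since 1 | 25, solutions exist.

Yes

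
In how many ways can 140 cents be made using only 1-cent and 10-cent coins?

We need non-negative integers (x, y) with 1x + 10y = 140.
For each x from 0 to 140, check if (140 - 1x) is a non-negative multiple of 10.
Solutions (x, y): (0,14), (10,13), (20,12), (30,11), ...
Count: 15

15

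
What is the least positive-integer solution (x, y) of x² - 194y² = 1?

We seek the smallest positive integers (x, y) with x² - 194y² = 1, i.e., x² = 194y² + 1.
Try successive y values:
y = 1: x² = 194·1² + 1 = 195, not a perfect square
y = 2: x² = 194·2² + 1 = 777, not a perfect square
y = 3: x² = 194·3² + 1 = 1747, not a perfect square
... continuing the search (or via continued fractions) ...
y = 14: x² = 194·14² + 1 = 38025, x = 195 ✓

Verify: 195² - 194·14² = 38025 - 38024 = 1 ✓

x = 195, y = 14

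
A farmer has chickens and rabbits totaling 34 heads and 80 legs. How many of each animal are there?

Let c = chickens, r = rabbits.
Heads: c + r = 34
Legs: 2c + 4r = 80
From the first equation, c = 34 - r. Substitute:
2(34 - r) + 4r = 80
68 + 2r = 80
r = (80 - 68)/2 = 6
c = 34 - 6 = 28

Chickens: 28, Rabbits: 6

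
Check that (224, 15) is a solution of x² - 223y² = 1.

Compute x² = 224² = 50176
Compute 223y² = 223·15² = 223·225 = 50175
x² - 223y² = 50176 - 50175 = 1
Since this equals 1, (224, 15) is a solution.

Yes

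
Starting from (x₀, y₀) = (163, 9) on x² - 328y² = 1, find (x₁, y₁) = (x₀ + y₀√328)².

Solutions to x² - Dy² = 1 are generated by powers of (x₀ + y₀√D).
The next solution satisfies x₁ + y₁√328 = (x₀ + y₀√328)², giving:
x₁ = x₀² + 328y₀² = 163² + 328·9² = 26569 + 26568 = 53137
y₁ = 2x₀y₀ = 2·163·9 = 2934

Verify: 53137² - 328·2934² = 2823540769 - 2823540768 = 1 ✓

x = 53137, y = 2934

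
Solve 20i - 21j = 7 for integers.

Step 1: Check solvability.
gcd(20, 21) = 1
Since 1 divides 7, solutions exist.

Step 2: Apply extended Euclidean algorithm to find gcd.
We find integers such that 20*x0 + 21*y0 = 1

Step 3: Scale the particular solution.
Multiply by 7/1 = 7:
i = -7, j = -7

Step 4: Verify.
20*(-7) - 21*(-7) = 7 = 7 ✓

i = -7, j = -7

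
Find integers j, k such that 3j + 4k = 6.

Step 1: Check solvability.
gcd(3, 4) = 1
Since 1 divides 6, solutions exist.

Step 2: Apply extended Euclidean algorithm to find gcd.
We find integers such that 3*x0 + 4*y0 = 1

Step 3: Scale the particular solution.
Multiply by 6/1 = 6:
j = -6, k = 6

Step 4: Verify.
3*(-6) + 4*(6) = 6 = 6 ✓

j = -6, k = 6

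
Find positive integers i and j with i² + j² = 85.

We need to find integers i, j > 0 such that i² + j² = 85.
Trying i = 2: j² = 85 - 2² = 85 - 4 = 81
j = 9
Check: 2² + 9² = 4 + 81 = 85 ✓

85 = 2² + 9²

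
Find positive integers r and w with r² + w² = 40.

We need to find integers r, w > 0 such that r² + w² = 40.
Trying r = 2: w² = 40 - 2² = 40 - 4 = 36
w = 6
Check: 2² + 6² = 4 + 36 = 40 ✓

40 = 2² + 6²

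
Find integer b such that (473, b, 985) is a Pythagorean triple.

b² = c² - a² = 985² - 473² = 970225 - 223729 = 746496
b = sqrt(746496) = 864

864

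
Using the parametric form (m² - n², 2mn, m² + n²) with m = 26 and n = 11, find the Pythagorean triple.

a = m² - n² = 26² - 11² = 676 - 121 = 555
b = 2mn = 2·26·11 = 572
c = m² + n² = 676 + 121 = 797
Verify: 555² + 572² = 308025 + 327184 = 635209 = 797² ✓

(555, 572, 797)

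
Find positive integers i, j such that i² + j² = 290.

Search for i with 290 - i² a perfect square.
i = 1: 290 - 1² = 290 - 1 = 289 = 17² ✓
So i = 1, j = 17.

i = 1, j = 17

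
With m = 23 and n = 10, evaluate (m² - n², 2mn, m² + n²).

a = m² - n² = 529 - 100 = 429
b = 2mn = 2·23·10 = 460
c = m² + n² = 529 + 100 = 629
Verify: 429² + 460² = 184041 + 211600 = 395641 = 629² ✓

(429, 460, 629)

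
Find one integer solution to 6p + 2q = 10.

Step 1: Check solvability.
gcd(6, 2) = 2
Since 2 divides 10, solutions exist.

Step 2: Apply extended Euclidean algorithm to find gcd.
We find integers such that 6*x0 + 2*y0 = 2

Step 3: Scale the particular solution.
Multiply by 10/2 = 5:
p = 0, q = 5

Step 4: Verify.
6*(0) + 2*(5) = 10 = 10 ✓

p = 0, q = 5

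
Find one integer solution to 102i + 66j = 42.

Step 1: Check solvability.
gcd(102, 66) = 6
Since 6 divides 42, solutions exist.

Step 2: Apply extended Euclidean algorithm to find gcd.
We find integers such that 102*x0 + 66*y0 = 6

Step 3: Scale the particular solution.
Multiply by 42/6 = 7:
i = 14, j = -21

Step 4: Verify.
102*(14) + 66*(-21) = 42 = 42 ✓

i = 14, j = -21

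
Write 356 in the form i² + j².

We need to find integers i, j > 0 such that i² + j² = 356.
Trying i = 10: j² = 356 - 10² = 356 - 100 = 256
j = 16
Check: 10² + 16² = 100 + 256 = 356 ✓

356 = 10² + 16²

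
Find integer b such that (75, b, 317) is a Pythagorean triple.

b² = c² - a² = 317² - 75² = 100489 - 5625 = 94864
b = sqrt(94864) = 308

308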